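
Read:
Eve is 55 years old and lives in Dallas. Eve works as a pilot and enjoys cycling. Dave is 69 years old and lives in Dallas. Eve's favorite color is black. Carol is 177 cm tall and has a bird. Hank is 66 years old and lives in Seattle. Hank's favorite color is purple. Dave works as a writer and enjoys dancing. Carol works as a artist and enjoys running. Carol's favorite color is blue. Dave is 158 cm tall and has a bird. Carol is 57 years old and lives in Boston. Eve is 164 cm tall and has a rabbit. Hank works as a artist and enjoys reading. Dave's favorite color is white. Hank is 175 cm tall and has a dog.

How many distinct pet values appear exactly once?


Unique pet values: 2

2


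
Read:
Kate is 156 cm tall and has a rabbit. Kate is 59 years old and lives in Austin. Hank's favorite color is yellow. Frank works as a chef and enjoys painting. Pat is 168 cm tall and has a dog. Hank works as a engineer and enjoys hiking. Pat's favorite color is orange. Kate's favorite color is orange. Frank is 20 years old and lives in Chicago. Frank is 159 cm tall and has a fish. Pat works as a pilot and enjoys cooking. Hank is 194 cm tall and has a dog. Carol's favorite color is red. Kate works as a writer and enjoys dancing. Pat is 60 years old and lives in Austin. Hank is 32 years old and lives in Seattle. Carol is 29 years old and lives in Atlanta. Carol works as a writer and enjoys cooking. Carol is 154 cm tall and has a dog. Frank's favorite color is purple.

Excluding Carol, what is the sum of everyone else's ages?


Sum (excluding Carol): 171

171


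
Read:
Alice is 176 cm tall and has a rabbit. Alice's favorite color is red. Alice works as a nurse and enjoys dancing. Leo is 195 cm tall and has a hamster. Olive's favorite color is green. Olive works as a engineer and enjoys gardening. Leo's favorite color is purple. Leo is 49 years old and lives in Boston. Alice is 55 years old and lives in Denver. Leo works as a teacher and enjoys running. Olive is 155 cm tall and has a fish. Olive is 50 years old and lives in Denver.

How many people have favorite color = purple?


Count: 1

1


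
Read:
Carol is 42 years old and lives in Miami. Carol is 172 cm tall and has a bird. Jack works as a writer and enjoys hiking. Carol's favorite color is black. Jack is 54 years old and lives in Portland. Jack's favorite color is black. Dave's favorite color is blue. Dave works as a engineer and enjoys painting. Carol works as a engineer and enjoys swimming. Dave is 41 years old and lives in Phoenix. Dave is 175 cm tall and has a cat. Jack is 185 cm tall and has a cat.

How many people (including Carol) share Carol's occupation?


Carol is a engineer. Count = 2

2


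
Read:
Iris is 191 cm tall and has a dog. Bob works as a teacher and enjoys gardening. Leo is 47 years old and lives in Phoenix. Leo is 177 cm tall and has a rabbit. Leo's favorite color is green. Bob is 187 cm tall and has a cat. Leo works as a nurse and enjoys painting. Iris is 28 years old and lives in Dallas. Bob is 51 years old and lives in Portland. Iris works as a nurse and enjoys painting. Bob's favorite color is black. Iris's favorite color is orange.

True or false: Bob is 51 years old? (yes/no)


Bob is actually 51. yes

yes


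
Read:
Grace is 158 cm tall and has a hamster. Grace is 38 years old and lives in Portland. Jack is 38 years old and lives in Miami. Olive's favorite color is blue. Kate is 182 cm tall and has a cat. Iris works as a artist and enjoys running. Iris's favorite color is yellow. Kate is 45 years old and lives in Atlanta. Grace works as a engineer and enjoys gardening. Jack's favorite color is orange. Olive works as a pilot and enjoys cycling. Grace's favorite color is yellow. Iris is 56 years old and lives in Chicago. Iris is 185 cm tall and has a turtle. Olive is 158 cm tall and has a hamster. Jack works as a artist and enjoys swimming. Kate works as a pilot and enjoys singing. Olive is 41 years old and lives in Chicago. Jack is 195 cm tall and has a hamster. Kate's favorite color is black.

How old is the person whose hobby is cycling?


Person with hobby=cycling is Olive, age 41

41


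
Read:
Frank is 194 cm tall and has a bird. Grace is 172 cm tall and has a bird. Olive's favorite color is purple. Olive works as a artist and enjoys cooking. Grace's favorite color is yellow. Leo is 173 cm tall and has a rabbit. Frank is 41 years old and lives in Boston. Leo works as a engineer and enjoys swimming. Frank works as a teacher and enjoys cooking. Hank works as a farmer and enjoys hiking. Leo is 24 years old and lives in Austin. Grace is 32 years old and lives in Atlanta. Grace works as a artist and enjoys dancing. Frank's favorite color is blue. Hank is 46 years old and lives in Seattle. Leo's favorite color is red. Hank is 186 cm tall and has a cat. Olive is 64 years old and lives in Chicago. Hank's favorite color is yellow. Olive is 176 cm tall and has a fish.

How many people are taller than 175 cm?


Taller than 175: 3

3


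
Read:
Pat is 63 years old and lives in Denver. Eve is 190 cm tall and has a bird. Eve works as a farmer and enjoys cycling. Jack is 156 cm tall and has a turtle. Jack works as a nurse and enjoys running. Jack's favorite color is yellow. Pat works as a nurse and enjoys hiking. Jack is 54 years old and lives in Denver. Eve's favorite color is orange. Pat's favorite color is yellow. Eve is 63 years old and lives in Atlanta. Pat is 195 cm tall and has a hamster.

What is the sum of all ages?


63+54+63 = 180

180


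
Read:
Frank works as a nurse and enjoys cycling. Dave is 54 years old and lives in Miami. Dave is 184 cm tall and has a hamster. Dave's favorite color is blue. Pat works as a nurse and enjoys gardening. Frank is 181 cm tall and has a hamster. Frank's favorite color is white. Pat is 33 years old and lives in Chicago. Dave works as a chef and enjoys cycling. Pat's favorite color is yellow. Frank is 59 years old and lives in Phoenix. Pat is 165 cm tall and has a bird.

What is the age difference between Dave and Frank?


|54 - 59| = 5

5


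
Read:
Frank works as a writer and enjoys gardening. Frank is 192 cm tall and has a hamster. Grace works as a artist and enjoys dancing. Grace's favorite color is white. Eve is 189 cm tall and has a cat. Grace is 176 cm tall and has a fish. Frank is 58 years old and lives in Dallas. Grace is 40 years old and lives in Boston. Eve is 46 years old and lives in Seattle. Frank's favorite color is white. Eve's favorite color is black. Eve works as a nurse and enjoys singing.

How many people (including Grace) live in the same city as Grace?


Grace lives in Boston. Count = 1

1


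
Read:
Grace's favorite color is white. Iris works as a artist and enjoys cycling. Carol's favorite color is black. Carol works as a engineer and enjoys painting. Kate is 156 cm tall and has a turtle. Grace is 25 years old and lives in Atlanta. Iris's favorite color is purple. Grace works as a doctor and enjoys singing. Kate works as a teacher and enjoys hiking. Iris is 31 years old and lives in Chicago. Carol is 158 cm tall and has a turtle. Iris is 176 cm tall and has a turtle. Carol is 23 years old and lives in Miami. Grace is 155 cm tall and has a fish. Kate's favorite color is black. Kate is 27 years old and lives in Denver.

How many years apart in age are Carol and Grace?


23 vs 25, diff = 2

2


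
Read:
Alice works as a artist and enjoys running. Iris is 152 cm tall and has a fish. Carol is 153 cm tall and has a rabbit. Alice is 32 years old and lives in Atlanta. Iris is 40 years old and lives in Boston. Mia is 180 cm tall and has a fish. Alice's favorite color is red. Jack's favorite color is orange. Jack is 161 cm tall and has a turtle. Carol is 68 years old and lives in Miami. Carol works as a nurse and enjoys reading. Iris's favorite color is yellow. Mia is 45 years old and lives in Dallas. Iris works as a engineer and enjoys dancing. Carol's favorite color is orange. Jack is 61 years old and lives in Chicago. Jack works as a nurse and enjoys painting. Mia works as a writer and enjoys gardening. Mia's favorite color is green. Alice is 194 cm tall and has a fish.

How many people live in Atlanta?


Count in Atlanta: 1

1


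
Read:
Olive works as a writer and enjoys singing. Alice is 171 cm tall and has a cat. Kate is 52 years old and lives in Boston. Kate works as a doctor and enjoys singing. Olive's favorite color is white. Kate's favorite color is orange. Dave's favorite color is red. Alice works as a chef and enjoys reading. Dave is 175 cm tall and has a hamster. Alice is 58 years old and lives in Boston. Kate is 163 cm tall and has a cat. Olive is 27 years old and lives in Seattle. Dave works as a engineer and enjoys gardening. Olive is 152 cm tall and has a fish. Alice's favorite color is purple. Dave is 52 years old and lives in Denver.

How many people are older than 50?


Filter: 3

3


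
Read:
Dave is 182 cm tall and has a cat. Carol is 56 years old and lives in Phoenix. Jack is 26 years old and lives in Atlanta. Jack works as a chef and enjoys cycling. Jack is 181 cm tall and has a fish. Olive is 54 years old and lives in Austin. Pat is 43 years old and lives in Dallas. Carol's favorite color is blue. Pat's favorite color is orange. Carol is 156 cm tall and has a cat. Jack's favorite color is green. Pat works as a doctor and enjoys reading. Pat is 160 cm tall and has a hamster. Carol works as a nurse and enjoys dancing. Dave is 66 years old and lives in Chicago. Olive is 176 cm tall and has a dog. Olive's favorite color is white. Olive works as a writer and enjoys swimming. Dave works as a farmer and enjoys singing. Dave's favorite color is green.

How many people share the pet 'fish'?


Count: 1

1


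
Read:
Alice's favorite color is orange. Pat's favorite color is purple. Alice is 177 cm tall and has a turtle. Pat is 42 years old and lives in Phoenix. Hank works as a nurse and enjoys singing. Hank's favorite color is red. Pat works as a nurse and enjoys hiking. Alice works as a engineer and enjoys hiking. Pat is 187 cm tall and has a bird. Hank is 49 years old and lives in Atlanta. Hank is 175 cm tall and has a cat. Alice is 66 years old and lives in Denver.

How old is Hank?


Hank is 49 years old

49


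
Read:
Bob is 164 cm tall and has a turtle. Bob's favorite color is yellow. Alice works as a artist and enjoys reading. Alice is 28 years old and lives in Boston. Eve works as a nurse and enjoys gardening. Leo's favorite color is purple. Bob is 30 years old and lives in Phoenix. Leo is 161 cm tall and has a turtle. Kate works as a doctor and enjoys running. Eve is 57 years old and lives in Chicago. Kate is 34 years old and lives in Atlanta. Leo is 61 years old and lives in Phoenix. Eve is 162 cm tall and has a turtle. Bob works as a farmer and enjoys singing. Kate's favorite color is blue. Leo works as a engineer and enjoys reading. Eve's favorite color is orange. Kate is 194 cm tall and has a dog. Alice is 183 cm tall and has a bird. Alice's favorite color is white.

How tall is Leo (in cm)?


Leo is 161 cm tall

161


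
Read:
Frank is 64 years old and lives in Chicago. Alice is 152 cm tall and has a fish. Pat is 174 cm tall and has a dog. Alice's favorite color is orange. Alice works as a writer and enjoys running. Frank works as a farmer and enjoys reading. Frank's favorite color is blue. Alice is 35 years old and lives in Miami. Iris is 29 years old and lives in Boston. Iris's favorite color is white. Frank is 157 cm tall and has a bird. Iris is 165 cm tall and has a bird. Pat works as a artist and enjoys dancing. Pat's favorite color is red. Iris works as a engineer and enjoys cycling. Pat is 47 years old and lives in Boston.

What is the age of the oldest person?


Oldest: Frank at 64

64


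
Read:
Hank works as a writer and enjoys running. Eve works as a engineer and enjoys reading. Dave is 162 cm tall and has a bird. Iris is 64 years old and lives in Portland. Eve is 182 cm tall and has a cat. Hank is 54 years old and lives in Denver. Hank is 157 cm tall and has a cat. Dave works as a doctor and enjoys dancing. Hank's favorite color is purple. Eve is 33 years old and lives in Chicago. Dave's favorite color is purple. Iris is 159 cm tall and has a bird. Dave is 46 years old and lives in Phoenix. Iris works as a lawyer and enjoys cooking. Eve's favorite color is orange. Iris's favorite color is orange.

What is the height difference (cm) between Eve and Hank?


|182 - 157| = 25

25


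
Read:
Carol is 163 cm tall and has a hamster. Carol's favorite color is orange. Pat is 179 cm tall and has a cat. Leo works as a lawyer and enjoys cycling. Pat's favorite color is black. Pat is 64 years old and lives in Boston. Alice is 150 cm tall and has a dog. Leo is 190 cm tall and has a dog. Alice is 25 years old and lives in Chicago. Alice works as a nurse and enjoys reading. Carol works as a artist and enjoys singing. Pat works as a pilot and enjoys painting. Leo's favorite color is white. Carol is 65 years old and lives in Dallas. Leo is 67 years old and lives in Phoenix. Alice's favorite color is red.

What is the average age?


Sum=221, n=4, avg=55.25

55.25


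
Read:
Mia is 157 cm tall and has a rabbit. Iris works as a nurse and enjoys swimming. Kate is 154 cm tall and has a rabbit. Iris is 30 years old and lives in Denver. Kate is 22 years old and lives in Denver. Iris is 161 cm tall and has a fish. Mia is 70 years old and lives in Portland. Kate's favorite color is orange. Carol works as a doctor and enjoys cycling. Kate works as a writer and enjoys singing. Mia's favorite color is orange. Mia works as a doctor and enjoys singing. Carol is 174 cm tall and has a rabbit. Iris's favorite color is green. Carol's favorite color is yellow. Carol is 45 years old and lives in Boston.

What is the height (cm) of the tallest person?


Tallest: Carol at 174 cm

174


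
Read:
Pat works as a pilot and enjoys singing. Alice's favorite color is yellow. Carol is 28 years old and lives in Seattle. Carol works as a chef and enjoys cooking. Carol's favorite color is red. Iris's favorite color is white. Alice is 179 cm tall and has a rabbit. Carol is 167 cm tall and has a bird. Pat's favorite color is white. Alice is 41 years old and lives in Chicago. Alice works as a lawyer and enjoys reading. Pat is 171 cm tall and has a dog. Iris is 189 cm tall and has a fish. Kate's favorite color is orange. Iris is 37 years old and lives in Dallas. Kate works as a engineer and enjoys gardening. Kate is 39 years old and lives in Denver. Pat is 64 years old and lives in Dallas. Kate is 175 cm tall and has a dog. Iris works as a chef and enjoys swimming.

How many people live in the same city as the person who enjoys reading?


Person with hobby reading is Alice, city Chicago. Count = 1

1


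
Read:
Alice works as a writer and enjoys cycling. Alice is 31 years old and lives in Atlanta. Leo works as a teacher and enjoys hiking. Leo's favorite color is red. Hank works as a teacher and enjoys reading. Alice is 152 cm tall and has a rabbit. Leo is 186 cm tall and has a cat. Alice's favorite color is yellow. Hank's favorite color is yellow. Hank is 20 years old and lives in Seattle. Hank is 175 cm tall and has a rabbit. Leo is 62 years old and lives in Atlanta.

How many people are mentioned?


People: Hank, Leo, Alice. Count = 3

3


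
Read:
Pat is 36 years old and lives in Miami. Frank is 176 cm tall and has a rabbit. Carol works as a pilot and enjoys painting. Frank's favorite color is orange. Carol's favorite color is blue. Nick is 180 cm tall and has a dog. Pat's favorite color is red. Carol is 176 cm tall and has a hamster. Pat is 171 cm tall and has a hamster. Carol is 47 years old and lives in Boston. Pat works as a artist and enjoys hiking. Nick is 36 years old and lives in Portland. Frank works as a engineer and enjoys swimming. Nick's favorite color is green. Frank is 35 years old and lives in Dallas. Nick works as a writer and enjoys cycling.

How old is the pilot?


The pilot is Carol, age 47

47


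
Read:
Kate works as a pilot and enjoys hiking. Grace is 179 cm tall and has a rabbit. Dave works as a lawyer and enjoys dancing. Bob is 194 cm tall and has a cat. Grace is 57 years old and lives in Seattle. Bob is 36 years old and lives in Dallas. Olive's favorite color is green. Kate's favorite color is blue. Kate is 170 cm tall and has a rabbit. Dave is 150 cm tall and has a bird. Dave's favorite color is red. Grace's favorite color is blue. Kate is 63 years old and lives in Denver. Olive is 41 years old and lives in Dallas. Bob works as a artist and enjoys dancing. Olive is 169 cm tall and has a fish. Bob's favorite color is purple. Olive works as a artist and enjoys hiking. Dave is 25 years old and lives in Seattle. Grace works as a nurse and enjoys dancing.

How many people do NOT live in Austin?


Not in Austin: 5

5


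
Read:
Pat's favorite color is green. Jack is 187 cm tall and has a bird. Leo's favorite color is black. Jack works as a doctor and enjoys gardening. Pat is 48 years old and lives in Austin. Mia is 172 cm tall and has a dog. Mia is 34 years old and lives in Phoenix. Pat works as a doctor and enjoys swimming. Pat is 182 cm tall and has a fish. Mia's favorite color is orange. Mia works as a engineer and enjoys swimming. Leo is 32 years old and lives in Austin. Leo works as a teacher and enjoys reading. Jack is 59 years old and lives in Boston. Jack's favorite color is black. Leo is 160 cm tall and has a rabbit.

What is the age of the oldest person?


Oldest: Jack at 59

59


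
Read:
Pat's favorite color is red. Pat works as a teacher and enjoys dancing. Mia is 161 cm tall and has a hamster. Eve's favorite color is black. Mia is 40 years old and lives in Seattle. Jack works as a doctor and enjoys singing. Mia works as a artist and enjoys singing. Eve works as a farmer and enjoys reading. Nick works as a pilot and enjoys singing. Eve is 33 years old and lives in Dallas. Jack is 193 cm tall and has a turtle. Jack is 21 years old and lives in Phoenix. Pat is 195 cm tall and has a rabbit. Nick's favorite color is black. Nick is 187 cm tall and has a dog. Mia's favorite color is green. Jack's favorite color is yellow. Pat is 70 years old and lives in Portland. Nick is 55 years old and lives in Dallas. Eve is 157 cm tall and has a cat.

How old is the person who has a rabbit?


Person with rabbit is Pat, age 70

70


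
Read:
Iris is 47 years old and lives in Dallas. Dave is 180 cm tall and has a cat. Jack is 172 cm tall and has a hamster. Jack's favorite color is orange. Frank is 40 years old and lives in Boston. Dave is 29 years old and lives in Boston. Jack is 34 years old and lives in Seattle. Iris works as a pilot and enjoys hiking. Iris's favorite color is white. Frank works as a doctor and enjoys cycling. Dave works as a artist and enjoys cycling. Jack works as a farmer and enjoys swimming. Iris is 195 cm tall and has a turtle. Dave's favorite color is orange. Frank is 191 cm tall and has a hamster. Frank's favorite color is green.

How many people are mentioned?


People: Frank, Dave, Iris, Jack. Count = 4

4


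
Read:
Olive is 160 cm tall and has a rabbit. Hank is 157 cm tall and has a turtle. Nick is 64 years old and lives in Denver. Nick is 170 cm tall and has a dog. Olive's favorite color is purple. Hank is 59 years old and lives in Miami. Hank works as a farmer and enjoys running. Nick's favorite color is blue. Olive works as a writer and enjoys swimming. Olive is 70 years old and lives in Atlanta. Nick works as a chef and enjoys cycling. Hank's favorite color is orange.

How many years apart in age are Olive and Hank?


70 vs 59, diff = 11

11


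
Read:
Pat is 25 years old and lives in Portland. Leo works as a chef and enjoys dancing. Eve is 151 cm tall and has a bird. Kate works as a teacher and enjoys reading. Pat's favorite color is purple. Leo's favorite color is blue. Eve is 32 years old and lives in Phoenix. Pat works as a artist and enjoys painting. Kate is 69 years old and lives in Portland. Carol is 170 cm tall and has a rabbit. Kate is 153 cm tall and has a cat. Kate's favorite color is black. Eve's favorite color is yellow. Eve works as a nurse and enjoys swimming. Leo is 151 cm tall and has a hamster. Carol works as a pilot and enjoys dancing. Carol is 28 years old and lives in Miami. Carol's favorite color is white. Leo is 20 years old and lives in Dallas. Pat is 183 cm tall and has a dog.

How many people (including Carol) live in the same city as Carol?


Carol lives in Miami. Count = 1

1


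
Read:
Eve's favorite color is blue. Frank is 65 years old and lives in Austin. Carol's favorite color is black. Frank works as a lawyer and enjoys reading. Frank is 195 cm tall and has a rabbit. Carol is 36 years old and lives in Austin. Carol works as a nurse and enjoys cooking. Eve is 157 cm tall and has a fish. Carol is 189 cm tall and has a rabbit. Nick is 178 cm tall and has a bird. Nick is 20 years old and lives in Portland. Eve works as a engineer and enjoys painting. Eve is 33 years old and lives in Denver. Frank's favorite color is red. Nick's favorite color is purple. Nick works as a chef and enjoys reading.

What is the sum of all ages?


36+20+65+33 = 154

154


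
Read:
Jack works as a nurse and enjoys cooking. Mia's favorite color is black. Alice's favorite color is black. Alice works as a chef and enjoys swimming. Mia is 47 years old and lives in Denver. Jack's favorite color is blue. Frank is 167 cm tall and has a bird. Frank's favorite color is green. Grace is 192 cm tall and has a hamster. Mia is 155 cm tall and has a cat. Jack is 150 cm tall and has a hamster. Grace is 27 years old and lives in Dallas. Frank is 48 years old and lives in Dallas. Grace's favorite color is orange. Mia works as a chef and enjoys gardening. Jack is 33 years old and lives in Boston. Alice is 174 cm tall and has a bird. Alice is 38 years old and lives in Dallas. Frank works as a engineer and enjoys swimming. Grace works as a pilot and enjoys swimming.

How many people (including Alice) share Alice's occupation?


Alice is a chef. Count = 2

2


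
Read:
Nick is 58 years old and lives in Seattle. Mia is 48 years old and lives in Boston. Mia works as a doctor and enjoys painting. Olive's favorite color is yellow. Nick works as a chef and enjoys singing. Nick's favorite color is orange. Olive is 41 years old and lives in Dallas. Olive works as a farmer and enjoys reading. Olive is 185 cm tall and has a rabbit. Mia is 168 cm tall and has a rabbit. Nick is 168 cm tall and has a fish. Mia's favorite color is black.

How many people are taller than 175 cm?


Taller than 175: 1

1


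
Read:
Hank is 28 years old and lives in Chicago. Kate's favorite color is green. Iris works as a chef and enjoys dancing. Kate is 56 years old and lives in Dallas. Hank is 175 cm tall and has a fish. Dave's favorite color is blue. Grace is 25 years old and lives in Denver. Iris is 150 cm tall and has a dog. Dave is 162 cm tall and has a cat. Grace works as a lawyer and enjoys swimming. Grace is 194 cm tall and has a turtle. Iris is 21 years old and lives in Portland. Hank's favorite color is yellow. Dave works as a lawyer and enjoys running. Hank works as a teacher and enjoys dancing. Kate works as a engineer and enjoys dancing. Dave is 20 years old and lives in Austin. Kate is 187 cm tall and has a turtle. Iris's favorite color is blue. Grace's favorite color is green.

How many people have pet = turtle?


Count: 2

2


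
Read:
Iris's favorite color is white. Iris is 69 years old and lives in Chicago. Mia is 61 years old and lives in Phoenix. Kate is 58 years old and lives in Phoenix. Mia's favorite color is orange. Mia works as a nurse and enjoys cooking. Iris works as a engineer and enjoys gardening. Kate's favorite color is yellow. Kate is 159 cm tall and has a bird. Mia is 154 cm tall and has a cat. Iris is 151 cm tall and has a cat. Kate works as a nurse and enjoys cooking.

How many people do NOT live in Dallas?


Not in Dallas: 3

3


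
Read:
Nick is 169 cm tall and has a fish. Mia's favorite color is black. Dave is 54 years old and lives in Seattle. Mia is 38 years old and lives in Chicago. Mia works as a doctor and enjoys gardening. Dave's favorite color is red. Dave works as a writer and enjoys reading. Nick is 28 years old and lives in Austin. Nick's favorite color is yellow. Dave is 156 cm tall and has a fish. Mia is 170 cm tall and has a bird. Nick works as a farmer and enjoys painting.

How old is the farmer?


The farmer is Nick, age 28

28


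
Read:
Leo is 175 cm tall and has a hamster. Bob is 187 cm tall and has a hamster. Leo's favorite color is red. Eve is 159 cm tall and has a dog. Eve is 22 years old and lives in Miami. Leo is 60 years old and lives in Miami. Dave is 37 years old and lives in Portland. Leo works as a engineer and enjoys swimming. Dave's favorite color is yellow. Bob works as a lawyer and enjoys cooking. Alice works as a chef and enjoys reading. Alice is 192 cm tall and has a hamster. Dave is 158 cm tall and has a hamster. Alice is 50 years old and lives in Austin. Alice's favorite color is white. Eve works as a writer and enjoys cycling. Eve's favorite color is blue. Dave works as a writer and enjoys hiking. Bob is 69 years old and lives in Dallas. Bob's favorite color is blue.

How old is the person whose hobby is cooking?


Person with hobby=cooking is Bob, age 69

69


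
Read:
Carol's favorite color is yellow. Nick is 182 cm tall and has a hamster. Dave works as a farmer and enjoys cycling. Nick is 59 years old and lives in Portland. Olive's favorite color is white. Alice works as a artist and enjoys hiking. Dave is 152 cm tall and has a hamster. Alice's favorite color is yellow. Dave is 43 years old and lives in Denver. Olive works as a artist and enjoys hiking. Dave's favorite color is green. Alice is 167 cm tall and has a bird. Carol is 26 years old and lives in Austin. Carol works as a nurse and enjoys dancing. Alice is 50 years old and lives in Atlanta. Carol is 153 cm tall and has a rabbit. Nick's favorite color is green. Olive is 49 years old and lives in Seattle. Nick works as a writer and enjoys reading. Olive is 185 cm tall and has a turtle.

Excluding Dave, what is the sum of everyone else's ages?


Sum (excluding Dave): 184

184


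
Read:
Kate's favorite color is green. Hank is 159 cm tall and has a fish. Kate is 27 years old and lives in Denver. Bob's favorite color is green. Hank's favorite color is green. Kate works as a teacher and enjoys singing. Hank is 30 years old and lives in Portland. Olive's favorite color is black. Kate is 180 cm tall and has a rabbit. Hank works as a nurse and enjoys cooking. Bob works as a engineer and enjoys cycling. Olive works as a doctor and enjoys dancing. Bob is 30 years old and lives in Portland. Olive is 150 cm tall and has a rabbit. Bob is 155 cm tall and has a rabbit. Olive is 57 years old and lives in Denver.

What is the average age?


Sum=144, n=4, avg=36

36


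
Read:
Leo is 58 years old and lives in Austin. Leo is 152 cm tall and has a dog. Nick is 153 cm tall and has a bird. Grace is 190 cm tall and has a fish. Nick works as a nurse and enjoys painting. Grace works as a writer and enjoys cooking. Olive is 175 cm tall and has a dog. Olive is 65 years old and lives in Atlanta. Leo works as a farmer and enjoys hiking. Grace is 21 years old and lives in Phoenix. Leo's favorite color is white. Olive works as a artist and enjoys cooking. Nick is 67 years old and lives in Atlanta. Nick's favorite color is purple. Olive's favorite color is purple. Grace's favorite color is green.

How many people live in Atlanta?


Count in Atlanta: 2

2


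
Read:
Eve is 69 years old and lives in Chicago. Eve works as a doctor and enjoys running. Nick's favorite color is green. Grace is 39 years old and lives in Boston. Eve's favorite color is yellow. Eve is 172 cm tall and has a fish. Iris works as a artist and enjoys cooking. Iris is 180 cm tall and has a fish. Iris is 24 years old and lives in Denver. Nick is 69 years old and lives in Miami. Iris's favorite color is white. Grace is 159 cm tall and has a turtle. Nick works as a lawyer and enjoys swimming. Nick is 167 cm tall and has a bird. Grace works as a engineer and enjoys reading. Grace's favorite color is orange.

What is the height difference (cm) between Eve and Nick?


|172 - 167| = 5

5


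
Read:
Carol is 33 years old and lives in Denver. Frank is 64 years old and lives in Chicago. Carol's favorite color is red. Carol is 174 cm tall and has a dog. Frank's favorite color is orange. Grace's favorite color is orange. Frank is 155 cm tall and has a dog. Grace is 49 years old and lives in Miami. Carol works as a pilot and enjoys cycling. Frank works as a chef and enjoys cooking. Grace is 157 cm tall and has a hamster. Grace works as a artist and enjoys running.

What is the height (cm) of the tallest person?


Tallest: Carol at 174 cm

174


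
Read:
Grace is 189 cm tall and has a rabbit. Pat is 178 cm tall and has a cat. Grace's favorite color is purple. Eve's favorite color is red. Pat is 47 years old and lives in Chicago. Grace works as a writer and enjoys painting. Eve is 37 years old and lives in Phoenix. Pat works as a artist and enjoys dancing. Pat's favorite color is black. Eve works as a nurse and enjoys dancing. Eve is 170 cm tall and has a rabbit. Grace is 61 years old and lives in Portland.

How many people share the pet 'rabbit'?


Count: 2

2


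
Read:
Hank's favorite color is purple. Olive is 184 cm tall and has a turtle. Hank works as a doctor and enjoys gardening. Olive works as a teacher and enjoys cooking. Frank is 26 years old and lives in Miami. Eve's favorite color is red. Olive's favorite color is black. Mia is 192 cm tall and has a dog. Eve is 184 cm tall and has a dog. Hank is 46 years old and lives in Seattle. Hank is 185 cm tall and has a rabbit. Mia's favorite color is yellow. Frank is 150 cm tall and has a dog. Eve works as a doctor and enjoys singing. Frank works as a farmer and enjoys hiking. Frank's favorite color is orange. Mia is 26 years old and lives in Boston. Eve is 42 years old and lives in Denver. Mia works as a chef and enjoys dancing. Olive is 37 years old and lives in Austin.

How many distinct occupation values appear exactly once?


Unique occupation values: 3

3


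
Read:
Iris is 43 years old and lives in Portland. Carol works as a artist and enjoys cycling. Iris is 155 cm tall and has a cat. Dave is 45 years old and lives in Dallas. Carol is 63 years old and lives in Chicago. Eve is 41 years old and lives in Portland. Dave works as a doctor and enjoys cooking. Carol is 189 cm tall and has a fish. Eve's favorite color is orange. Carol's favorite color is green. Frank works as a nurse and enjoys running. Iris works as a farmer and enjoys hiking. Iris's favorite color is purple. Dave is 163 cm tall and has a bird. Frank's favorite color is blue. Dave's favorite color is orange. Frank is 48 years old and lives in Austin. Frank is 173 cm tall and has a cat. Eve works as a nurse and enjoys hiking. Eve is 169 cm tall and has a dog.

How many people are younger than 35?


Filter: 0

0


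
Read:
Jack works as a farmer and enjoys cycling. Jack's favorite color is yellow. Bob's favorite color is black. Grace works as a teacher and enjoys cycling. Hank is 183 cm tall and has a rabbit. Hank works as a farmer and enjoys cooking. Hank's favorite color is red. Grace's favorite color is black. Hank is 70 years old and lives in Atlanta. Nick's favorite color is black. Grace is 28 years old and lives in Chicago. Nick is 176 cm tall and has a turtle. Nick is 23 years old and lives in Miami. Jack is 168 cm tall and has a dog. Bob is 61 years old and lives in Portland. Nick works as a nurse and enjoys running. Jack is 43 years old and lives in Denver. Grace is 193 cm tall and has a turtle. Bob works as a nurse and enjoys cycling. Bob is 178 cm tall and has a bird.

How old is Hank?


Hank is 70 years old

70


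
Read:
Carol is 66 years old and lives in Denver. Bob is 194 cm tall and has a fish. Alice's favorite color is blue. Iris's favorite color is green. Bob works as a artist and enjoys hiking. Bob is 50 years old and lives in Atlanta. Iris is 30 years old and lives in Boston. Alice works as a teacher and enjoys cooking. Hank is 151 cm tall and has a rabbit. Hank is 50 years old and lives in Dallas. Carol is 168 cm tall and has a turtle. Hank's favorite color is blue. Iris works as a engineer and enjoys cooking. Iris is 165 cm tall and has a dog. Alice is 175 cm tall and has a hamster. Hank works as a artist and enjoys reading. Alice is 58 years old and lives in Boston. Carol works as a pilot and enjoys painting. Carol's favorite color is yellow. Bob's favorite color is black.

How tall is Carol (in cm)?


Carol is 168 cm tall

168


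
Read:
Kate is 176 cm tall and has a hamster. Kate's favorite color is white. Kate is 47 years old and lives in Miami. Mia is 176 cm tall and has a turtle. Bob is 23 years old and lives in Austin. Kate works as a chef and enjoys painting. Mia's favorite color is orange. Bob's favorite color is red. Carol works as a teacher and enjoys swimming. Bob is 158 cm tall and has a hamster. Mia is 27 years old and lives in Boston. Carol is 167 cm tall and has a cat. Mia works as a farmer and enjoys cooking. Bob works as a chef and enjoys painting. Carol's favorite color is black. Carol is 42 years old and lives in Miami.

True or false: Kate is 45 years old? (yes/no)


Kate is actually 47. no

no


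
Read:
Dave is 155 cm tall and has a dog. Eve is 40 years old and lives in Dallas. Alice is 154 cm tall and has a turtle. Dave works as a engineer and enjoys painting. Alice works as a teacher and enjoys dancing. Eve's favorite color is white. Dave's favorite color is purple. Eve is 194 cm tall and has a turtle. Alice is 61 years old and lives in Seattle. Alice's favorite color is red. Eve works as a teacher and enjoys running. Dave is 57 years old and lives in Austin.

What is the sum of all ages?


57+61+40 = 158

158


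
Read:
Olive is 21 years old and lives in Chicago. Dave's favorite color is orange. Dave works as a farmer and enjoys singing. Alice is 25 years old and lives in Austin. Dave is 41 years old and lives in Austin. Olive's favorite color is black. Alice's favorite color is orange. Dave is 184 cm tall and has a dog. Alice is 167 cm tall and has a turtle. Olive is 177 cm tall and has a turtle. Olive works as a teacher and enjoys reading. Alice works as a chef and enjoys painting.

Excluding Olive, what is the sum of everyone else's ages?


Sum (excluding Olive): 66

66


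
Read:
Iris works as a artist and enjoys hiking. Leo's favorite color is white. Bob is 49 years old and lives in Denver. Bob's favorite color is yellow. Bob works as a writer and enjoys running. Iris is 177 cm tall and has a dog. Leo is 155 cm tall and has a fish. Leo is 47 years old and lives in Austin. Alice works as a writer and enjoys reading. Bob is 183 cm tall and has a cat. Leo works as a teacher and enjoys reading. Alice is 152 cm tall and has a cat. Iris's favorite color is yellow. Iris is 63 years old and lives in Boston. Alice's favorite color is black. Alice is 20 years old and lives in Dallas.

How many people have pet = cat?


Count: 2

2


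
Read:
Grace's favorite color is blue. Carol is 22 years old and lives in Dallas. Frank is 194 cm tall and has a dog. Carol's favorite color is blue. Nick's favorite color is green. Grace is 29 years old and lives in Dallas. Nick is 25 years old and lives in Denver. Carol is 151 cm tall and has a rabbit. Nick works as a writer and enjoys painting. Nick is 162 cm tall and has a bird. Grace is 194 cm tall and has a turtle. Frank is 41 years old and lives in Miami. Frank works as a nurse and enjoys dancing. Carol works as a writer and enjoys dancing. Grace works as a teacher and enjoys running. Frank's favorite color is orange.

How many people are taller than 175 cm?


Taller than 175: 2

2


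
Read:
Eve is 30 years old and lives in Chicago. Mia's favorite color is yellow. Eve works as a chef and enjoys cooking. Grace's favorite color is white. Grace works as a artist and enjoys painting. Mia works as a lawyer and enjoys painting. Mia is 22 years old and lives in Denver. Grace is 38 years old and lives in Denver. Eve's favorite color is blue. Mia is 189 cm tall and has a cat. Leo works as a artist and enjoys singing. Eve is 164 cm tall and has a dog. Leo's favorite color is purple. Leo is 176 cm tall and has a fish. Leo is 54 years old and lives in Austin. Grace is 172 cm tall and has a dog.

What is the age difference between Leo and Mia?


|54 - 22| = 32

32


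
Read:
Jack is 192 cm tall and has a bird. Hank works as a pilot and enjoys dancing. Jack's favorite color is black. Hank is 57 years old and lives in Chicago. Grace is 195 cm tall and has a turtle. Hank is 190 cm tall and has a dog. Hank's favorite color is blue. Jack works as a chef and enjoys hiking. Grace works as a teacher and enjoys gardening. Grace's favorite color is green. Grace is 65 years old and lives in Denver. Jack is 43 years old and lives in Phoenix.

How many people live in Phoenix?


Count in Phoenix: 1

1


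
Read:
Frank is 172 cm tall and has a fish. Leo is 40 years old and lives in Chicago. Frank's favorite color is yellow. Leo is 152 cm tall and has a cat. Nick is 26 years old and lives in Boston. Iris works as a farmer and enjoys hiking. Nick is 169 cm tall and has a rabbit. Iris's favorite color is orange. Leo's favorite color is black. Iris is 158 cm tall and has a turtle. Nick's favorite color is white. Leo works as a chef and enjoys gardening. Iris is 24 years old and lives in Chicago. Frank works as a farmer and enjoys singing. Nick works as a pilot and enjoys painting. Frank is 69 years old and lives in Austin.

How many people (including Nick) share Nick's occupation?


Nick is a pilot. Count = 1

1


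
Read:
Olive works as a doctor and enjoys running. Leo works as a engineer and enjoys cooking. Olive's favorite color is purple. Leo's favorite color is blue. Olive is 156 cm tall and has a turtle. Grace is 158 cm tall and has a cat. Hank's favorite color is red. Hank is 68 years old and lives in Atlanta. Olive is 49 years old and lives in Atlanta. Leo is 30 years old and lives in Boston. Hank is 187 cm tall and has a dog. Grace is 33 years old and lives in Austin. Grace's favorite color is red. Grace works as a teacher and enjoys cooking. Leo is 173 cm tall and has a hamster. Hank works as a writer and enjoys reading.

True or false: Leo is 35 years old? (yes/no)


Leo is actually 30. no

no


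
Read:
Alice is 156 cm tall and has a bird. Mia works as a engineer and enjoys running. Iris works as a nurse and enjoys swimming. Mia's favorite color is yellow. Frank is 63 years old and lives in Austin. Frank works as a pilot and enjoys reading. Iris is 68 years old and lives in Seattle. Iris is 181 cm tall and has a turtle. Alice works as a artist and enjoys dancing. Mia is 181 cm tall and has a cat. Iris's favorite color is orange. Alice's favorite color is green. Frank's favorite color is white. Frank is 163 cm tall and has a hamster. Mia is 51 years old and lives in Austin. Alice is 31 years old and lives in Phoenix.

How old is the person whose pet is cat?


Person with pet=cat is Mia, age 51

51


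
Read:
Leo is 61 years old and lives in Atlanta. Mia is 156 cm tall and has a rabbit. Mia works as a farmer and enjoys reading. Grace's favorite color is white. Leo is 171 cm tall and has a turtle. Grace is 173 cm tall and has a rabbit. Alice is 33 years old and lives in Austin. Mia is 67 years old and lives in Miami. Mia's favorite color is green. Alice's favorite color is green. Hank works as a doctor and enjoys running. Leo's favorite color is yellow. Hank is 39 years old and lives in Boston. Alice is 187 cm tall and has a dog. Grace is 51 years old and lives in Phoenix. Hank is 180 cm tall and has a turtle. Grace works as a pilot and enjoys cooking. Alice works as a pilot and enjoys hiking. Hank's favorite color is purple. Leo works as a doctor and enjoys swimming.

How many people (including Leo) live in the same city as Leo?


Leo lives in Atlanta. Count = 1

1
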